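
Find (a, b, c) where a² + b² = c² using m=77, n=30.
(5029, 4620, 6829)

Euclid's formula: a = m² - n², b = 2mn, c = m² + n²
m = 77, n = 30
a = 77² - 30² = 5929 - 900 = 5029
b = 2 × 77 × 30 = 4620
c = 77² + 30² = 5929 + 900 = 6829
Verification: 5029² + 4620² = 25290841 + 21344400 = 46635241 = 6829² ✓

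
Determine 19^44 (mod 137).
123

Repeated squaring. Binary of 44 = 101100.
19^1 ≡ 19 (mod 137); 19^2 ≡ 87 (mod 137); 19^4 ≡ 34 (mod 137); 19^8 ≡ 60 (mod 137); 19^16 ≡ 38 (mod 137); 19^32 ≡ 74 (mod 137)
19^44 = 19^4 × 19^8 × 19^32 ≡ 123 (mod 137)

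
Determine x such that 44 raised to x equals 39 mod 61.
38

Baby-step giant-step with step n = ⌈√61⌉ = 8.
Baby steps 44^j mod 61 (j:value) for j=0..7: 0:1, 1:44, 2:45, 3:28, 4:12, 5:40, 6:52, 7:31.
Giant-step multiplier: 44^(-8) ≡ 44^(60-8) = 44^52 ≡ 25 (mod 61).
Giant steps γ_i = 39·25^i mod 61: γ_0=39, γ_1=60, γ_2=36, γ_3=46, γ_4=52 (in table at j=6).
x = i·n + j = 4·8 + 6 = 38.
Check: 44^38 ≡ 39 (mod 61).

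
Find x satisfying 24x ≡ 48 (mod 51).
x ≡ 2 (mod 17)

gcd(24, 51) = 3, which divides 48, so solutions exist.
Divide through by 3: 8x ≡ 16 (mod 17).
Find 8^(-1) mod 17 by the extended Euclidean algorithm:
17 = 2 × 8 + 1  ⟹  1 = (1)·17 + (-2)·8
So (-2)·8 ≡ 1 (mod 17), i.e. 8^(-1) ≡ -2 ≡ 15 (mod 17).
x ≡ 15 × 16 = 240 ≡ 2 (mod 17).
Check: 24 × 2 = 48 ≡ 48 (mod 51).
x ≡ 2 (mod 17), giving 3 solutions mod 51.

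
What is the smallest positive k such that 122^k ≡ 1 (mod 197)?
196

197 is prime, so ord(122) divides φ(197) = 196.
Divisors of 196: 1, 2, 4, 7, 14, 28, 49, 98, 196.
Repeated squaring: 122^1 ≡ 122, 122^2 ≡ 109, 122^4 ≡ 61, 122^8 ≡ 175, 122^16 ≡ 90, 122^32 ≡ 23, 122^64 ≡ 135, 122^128 ≡ 101 (mod 197).
Test 122^d mod 197 for each divisor d in increasing order:
122^1 ≡ 122
122^2 ≡ 109
122^4 ≡ 61
122^7 = 122^4·122^2·122^1 ≡ 129
122^14 = 122^8·122^4·122^2 ≡ 93
122^28 = 122^16·122^8·122^4 ≡ 178
122^49 = 122^32·122^16·122^1 ≡ 183
122^98 = 122^64·122^32·122^2 ≡ 196
122^196 = 122^128·122^64·122^4 ≡ 1  ← first divisor giving 1
The order is 196.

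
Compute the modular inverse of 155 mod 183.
98

gcd(155, 183) = 1, so the inverse exists.
Extended Euclidean algorithm on (183, 155):
183 = 1 × 155 + 28  ⟹  28 = (1)·183 + (-1)·155
155 = 5 × 28 + 15  ⟹  15 = (-5)·183 + (6)·155
28 = 1 × 15 + 13  ⟹  13 = (6)·183 + (-7)·155
15 = 1 × 13 + 2  ⟹  2 = (-11)·183 + (13)·155
13 = 6 × 2 + 1  ⟹  1 = (72)·183 + (-85)·155
So (-85)·155 ≡ 1 (mod 183), i.e. 155^(-1) ≡ -85 ≡ 98 (mod 183).
Check: 155 × 98 = 15190 ≡ 1 (mod 183)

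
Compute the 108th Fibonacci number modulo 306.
0

Matrix identity: Q^n = [[F_(n+1), F_n], [F_n, F_(n-1)]] with Q = [[1,1],[1,0]].
n = 108 = 1101100₂. Square-and-multiply, entries mod 306:
Q^1 = [[1,1],[1,0]]
Q^3 = (Q^1)²·Q = [[3,2],[2,1]]
Q^6 = (Q^3)² = [[13,8],[8,5]]
Q^13 = (Q^6)²·Q = [[71,233],[233,144]]
Q^27 = (Q^13)²·Q = [[183,272],[272,217]]
Q^54 = (Q^27)² = [[67,170],[170,203]]
Q^108 = (Q^54)² = [[35,0],[0,35]]
F_108 mod 306 = Q^108[0][1] = 0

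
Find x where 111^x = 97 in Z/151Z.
4

Baby-step giant-step with step n = ⌈√151⌉ = 13.
Baby steps 111^j mod 151 (j:value) for j=0..12: 0:1, 1:111, 2:90, 3:24, 4:97, 5:46, 6:123, 7:63, 8:47, 9:83, 10:2, 11:71, 12:29.
h = 97 is already in the table at j=4, so x = 4.
Check: 111^4 ≡ 97 (mod 151).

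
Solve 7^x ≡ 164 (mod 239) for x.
231

Baby-step giant-step with step n = ⌈√239⌉ = 16.
Baby steps 7^j mod 239 (j:value) for j=0..15: 0:1, 1:7, 2:49, 3:104, 4:11, 5:77, 6:61, 7:188, 8:121, 9:130, 10:193, 11:156, 12:136, 13:235, 14:211, 15:43.
Giant-step multiplier: 7^(-16) ≡ 7^(238-16) = 7^222 ≡ 27 (mod 239).
Giant steps γ_i = 164·27^i mod 239: γ_0=164, γ_1=126, γ_2=56, γ_3=78, γ_4=194, γ_5=219, γ_6=177, γ_7=238, γ_8=212, γ_9=227, γ_10=154, γ_11=95, γ_12=175, γ_13=184, γ_14=188 (in table at j=7).
x = i·n + j = 14·16 + 7 = 231.
Check: 7^231 ≡ 164 (mod 239).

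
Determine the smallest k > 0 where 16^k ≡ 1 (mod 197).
49

197 is prime, so ord(16) divides φ(197) = 196.
Divisors of 196: 1, 2, 4, 7, 14, 28, 49, 98, 196.
Repeated squaring: 16^1 ≡ 16, 16^2 ≡ 59, 16^4 ≡ 132, 16^8 ≡ 88, 16^16 ≡ 61, 16^32 ≡ 175, 16^64 ≡ 90, 16^128 ≡ 23 (mod 197).
Test 16^d mod 197 for each divisor d in increasing order:
16^1 ≡ 16
16^2 ≡ 59
16^4 ≡ 132
16^7 = 16^4·16^2·16^1 ≡ 104
16^14 = 16^8·16^4·16^2 ≡ 178
16^28 = 16^16·16^8·16^4 ≡ 164
16^49 = 16^32·16^16·16^1 ≡ 1  ← first divisor giving 1
The order is 49.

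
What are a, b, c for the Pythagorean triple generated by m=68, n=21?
(4183, 2856, 5065)

Euclid's formula: a = m² - n², b = 2mn, c = m² + n²
m = 68, n = 21
a = 68² - 21² = 4624 - 441 = 4183
b = 2 × 68 × 21 = 2856
c = 68² + 21² = 4624 + 441 = 5065
Verification: 4183² + 2856² = 17497489 + 8156736 = 25654225 = 5065² ✓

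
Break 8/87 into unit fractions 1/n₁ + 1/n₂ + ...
1/11 + 1/957

Greedy algorithm:
8/87: ceiling(87/8) = 11, use 1/11
1/957: ceiling(957/1) = 957, use 1/957
Result: 8/87 = 1/11 + 1/957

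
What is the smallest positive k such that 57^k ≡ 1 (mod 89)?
22

89 is prime, so ord(57) divides φ(89) = 88.
Divisors of 88: 1, 2, 4, 8, 11, 22, 44, 88.
Repeated squaring: 57^1 ≡ 57, 57^2 ≡ 45, 57^4 ≡ 67, 57^8 ≡ 39, 57^16 ≡ 8, 57^32 ≡ 64, 57^64 ≡ 2 (mod 89).
Test 57^d mod 89 for each divisor d in increasing order:
57^1 ≡ 57
57^2 ≡ 45
57^4 ≡ 67
57^8 ≡ 39
57^11 = 57^8·57^2·57^1 ≡ 88
57^22 = 57^16·57^4·57^2 ≡ 1  ← first divisor giving 1
The order is 22.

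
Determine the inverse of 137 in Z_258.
113

gcd(137, 258) = 1, so the inverse exists.
Extended Euclidean algorithm on (258, 137):
258 = 1 × 137 + 121  ⟹  121 = (1)·258 + (-1)·137
137 = 1 × 121 + 16  ⟹  16 = (-1)·258 + (2)·137
121 = 7 × 16 + 9  ⟹  9 = (8)·258 + (-15)·137
16 = 1 × 9 + 7  ⟹  7 = (-9)·258 + (17)·137
9 = 1 × 7 + 2  ⟹  2 = (17)·258 + (-32)·137
7 = 3 × 2 + 1  ⟹  1 = (-60)·258 + (113)·137
So (113)·137 ≡ 1 (mod 258), i.e. 137^(-1) ≡ 113 (mod 258).
Check: 137 × 113 = 15481 ≡ 1 (mod 258)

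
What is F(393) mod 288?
34

Matrix identity: Q^n = [[F_(n+1), F_n], [F_n, F_(n-1)]] with Q = [[1,1],[1,0]].
n = 393 = 110001001₂. Square-and-multiply, entries mod 288:
Q^1 = [[1,1],[1,0]]
Q^3 = (Q^1)²·Q = [[3,2],[2,1]]
Q^6 = (Q^3)² = [[13,8],[8,5]]
Q^12 = (Q^6)² = [[233,144],[144,89]]
Q^24 = (Q^12)² = [[145,0],[0,145]]
Q^49 = (Q^24)²·Q = [[1,1],[1,0]]
Q^98 = (Q^49)² = [[2,1],[1,1]]
Q^196 = (Q^98)² = [[5,3],[3,2]]
Q^393 = (Q^196)²·Q = [[55,34],[34,21]]
F_393 mod 288 = Q^393[0][1] = 34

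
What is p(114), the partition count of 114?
952050665

p(n) counts ways to write n as a sum of positive integers (order ignored).
Euler's pentagonal recurrence: p(k) = p(k-1) + p(k-2) - p(k-5) - p(k-7) + p(k-12) + p(k-15) - ... (offsets j(3j∓1)/2, signs ++--, p(0)=1, p(<0)=0).
DP table for k = 0..113: p(0)=1, p(1)=1, p(2)=2, p(3)=3, p(4)=5, p(5)=7, p(6)=11, p(7)=15, p(8)=22, p(9)=30, p(10)=42, p(11)=56, p(12)=77, p(13)=101, p(14)=135, p(15)=176, p(16)=231, p(17)=297, p(18)=385, p(19)=490, p(20)=627, p(21)=792, p(22)=1002, p(23)=1255, p(24)=1575, p(25)=1958, p(26)=2436, p(27)=3010, p(28)=3718, p(29)=4565, p(30)=5604, p(31)=6842, p(32)=8349, p(33)=10143, p(34)=12310, p(35)=14883, p(36)=17977, p(37)=21637, p(38)=26015, p(39)=31185, p(40)=37338, p(41)=44583, p(42)=53174, p(43)=63261, p(44)=75175, p(45)=89134, p(46)=105558, p(47)=124754, p(48)=147273, p(49)=173525, p(50)=204226, p(51)=239943, p(52)=281589, p(53)=329931, p(54)=386155, p(55)=451276, p(56)=526823, p(57)=614154, p(58)=715220, p(59)=831820, p(60)=966467, p(61)=1121505, p(62)=1300156, p(63)=1505499, p(64)=1741630, p(65)=2012558, p(66)=2323520, p(67)=2679689, p(68)=3087735, p(69)=3554345, p(70)=4087968, p(71)=4697205, p(72)=5392783, p(73)=6185689, p(74)=7089500, p(75)=8118264, p(76)=9289091, p(77)=10619863, p(78)=12132164, p(79)=13848650, p(80)=15796476, p(81)=18004327, p(82)=20506255, p(83)=23338469, p(84)=26543660, p(85)=30167357, p(86)=34262962, p(87)=38887673, p(88)=44108109, p(89)=49995925, p(90)=56634173, p(91)=64112359, p(92)=72533807, p(93)=82010177, p(94)=92669720, p(95)=104651419, p(96)=118114304, p(97)=133230930, p(98)=150198136, p(99)=169229875, p(100)=190569292, p(101)=214481126, p(102)=241265379, p(103)=271248950, p(104)=304801365, p(105)=342325709, p(106)=384276336, p(107)=431149389, p(108)=483502844, p(109)=541946240, p(110)=607163746, p(111)=679903203, p(112)=761002156, p(113)=851376628.
Final step: p(114) = p(113) + p(112) - p(109) - p(107) + p(102) + p(99) - p(92) - p(88) + p(79) + p(74) - p(63) - p(57) + p(44) + p(37) - p(22) - p(14)
= 851376628 + 761002156 - 541946240 - 431149389 + 241265379 + 169229875 - 72533807 - 44108109 + 13848650 + 7089500 - 1505499 - 614154 + 75175 + 21637 - 1002 - 135
= 952050665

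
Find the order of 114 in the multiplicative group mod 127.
126

127 is prime, so ord(114) divides φ(127) = 126.
Divisors of 126: 1, 2, 3, 6, 7, 9, 14, 18, 21, 42, 63, 126.
Repeated squaring: 114^1 ≡ 114, 114^2 ≡ 42, 114^4 ≡ 113, 114^8 ≡ 69, 114^16 ≡ 62, 114^32 ≡ 34, 114^64 ≡ 13 (mod 127).
Test 114^d mod 127 for each divisor d in increasing order:
114^1 ≡ 114
114^2 ≡ 42
114^3 = 114^2·114^1 ≡ 89
114^6 = 114^4·114^2 ≡ 47
114^7 = 114^4·114^2·114^1 ≡ 24
114^9 = 114^8·114^1 ≡ 119
114^14 = 114^8·114^4·114^2 ≡ 68
114^18 = 114^16·114^2 ≡ 64
114^21 = 114^16·114^4·114^1 ≡ 108
114^42 = 114^32·114^8·114^2 ≡ 107
114^63 = 114^32·114^16·114^8·114^4·114^2·114^1 ≡ 126
114^126 = 114^64·114^32·114^16·114^8·114^4·114^2 ≡ 1  ← first divisor giving 1
The order is 126.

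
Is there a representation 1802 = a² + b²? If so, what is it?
11² + 41² (a=11, b=41)

Factorization: 1802 = 2 × 17 × 53
By Fermat: n is sum of two squares iff every prime p ≡ 3 (mod 4) appears to even power.
All primes ≡ 3 (mod 4) appear to even power.
Search a = 0, 1, 2, … for 1802 - a² a perfect square: first hit at a = 11: 1802 - 121 = 1681 = 41².
1802 = 11² + 41² = 121 + 1681 ✓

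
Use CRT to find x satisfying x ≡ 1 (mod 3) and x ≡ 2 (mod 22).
46

Using Chinese Remainder Theorem:
M = 3 × 22 = 66
M1 = 22, M2 = 3
y1 = 22^(-1) mod 3 = 1
y2 = 3^(-1) mod 22 = 15
x = (1×22×1 + 2×3×15) mod 66 = 46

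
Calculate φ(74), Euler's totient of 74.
36

74 = 2 × 37
φ(n) = n × ∏(1 - 1/p) for each prime p dividing n
φ(74) = 74 × (1 - 1/2) × (1 - 1/37) = 36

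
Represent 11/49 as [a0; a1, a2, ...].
[0; 4, 2, 5]

Euclidean algorithm steps:
11 = 0 × 49 + 11
49 = 4 × 11 + 5
11 = 2 × 5 + 1
5 = 5 × 1 + 0
Continued fraction: [0; 4, 2, 5]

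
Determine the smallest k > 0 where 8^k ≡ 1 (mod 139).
46

139 is prime, so ord(8) divides φ(139) = 138.
Divisors of 138: 1, 2, 3, 6, 23, 46, 69, 138.
Repeated squaring: 8^1 ≡ 8, 8^2 ≡ 64, 8^4 ≡ 65, 8^8 ≡ 55, 8^16 ≡ 106, 8^32 ≡ 116, 8^64 ≡ 112, 8^128 ≡ 34 (mod 139).
Test 8^d mod 139 for each divisor d in increasing order:
8^1 ≡ 8
8^2 ≡ 64
8^3 = 8^2·8^1 ≡ 95
8^6 = 8^4·8^2 ≡ 129
8^23 = 8^16·8^4·8^2·8^1 ≡ 138
8^46 = 8^32·8^8·8^4·8^2 ≡ 1  ← first divisor giving 1
The order is 46.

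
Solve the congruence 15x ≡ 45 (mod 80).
x ≡ 3 (mod 16)

gcd(15, 80) = 5, which divides 45, so solutions exist.
Divide through by 5: 3x ≡ 9 (mod 16).
Find 3^(-1) mod 16 by the extended Euclidean algorithm:
16 = 5 × 3 + 1  ⟹  1 = (1)·16 + (-5)·3
So (-5)·3 ≡ 1 (mod 16), i.e. 3^(-1) ≡ -5 ≡ 11 (mod 16).
x ≡ 11 × 9 = 99 ≡ 3 (mod 16).
Check: 15 × 3 = 45 ≡ 45 (mod 80).
x ≡ 3 (mod 16), giving 5 solutions mod 80.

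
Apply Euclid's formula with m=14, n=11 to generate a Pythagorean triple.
(75, 308, 317)

Euclid's formula: a = m² - n², b = 2mn, c = m² + n²
m = 14, n = 11
a = 14² - 11² = 196 - 121 = 75
b = 2 × 14 × 11 = 308
c = 14² + 11² = 196 + 121 = 317
Verification: 75² + 308² = 5625 + 94864 = 100489 = 317² ✓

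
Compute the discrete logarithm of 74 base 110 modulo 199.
153

Baby-step giant-step with step n = ⌈√199⌉ = 15.
Baby steps 110^j mod 199 (j:value) for j=0..14: 0:1, 1:110, 2:160, 3:88, 4:128, 5:150, 6:182, 7:120, 8:66, 9:96, 10:13, 11:37, 12:90, 13:149, 14:72.
Giant-step multiplier: 110^(-15) ≡ 110^(198-15) = 110^183 ≡ 194 (mod 199).
Giant steps γ_i = 74·194^i mod 199: γ_0=74, γ_1=28, γ_2=59, γ_3=103, γ_4=82, γ_5=187, γ_6=60, γ_7=98, γ_8=107, γ_9=62, γ_10=88 (in table at j=3).
x = i·n + j = 10·15 + 3 = 153.
Check: 110^153 ≡ 74 (mod 199).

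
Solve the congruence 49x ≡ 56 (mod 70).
x ≡ 4 (mod 10)

gcd(49, 70) = 7, which divides 56, so solutions exist.
Divide through by 7: 7x ≡ 8 (mod 10).
Find 7^(-1) mod 10 by the extended Euclidean algorithm:
10 = 1 × 7 + 3  ⟹  3 = (1)·10 + (-1)·7
7 = 2 × 3 + 1  ⟹  1 = (-2)·10 + (3)·7
So (3)·7 ≡ 1 (mod 10), i.e. 7^(-1) ≡ 3 (mod 10).
x ≡ 3 × 8 = 24 ≡ 4 (mod 10).
Check: 49 × 4 = 196 ≡ 56 (mod 70).
x ≡ 4 (mod 10), giving 7 solutions mod 70.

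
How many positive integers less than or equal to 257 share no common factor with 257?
256

257 = 257
φ(n) = n × ∏(1 - 1/p) for each prime p dividing n
φ(257) = 257 × (1 - 1/257) = 256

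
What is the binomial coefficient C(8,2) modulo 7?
0

Using Lucas' theorem:
Write n=8 and k=2 in base 7:
n in base 7: [1, 1]
k in base 7: [0, 2]
C(8,2) mod 7 = ∏ C(n_i, k_i) mod 7
Digit binomials (mod 7): C(1,0) = 1; C(1,2) = 0 (k_i > n_i)
Product: 1 × 0 = 0 ≡ 0 (mod 7)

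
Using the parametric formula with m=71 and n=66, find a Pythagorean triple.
(685, 9372, 9397)

Euclid's formula: a = m² - n², b = 2mn, c = m² + n²
m = 71, n = 66
a = 71² - 66² = 5041 - 4356 = 685
b = 2 × 71 × 66 = 9372
c = 71² + 66² = 5041 + 4356 = 9397
Verification: 685² + 9372² = 469225 + 87834384 = 88303609 = 9397² ✓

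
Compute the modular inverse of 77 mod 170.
53

gcd(77, 170) = 1, so the inverse exists.
Extended Euclidean algorithm on (170, 77):
170 = 2 × 77 + 16  ⟹  16 = (1)·170 + (-2)·77
77 = 4 × 16 + 13  ⟹  13 = (-4)·170 + (9)·77
16 = 1 × 13 + 3  ⟹  3 = (5)·170 + (-11)·77
13 = 4 × 3 + 1  ⟹  1 = (-24)·170 + (53)·77
So (53)·77 ≡ 1 (mod 170), i.e. 77^(-1) ≡ 53 (mod 170).
Check: 77 × 53 = 4081 ≡ 1 (mod 170)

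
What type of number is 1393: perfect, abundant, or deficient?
deficient

Proper divisors of 1393: sum = 1 + 7 + 199 = 207
Since 207 < 1393, 1393 is deficient.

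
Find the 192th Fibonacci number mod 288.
0

Matrix identity: Q^n = [[F_(n+1), F_n], [F_n, F_(n-1)]] with Q = [[1,1],[1,0]].
n = 192 = 11000000₂. Square-and-multiply, entries mod 288:
Q^1 = [[1,1],[1,0]]
Q^3 = (Q^1)²·Q = [[3,2],[2,1]]
Q^6 = (Q^3)² = [[13,8],[8,5]]
Q^12 = (Q^6)² = [[233,144],[144,89]]
Q^24 = (Q^12)² = [[145,0],[0,145]]
Q^48 = (Q^24)² = [[1,0],[0,1]]
Q^96 = (Q^48)² = [[1,0],[0,1]]
Q^192 = (Q^96)² = [[1,0],[0,1]]
F_192 mod 288 = Q^192[0][1] = 0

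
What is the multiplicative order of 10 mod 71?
35

71 is prime, so ord(10) divides φ(71) = 70.
Divisors of 70: 1, 2, 5, 7, 10, 14, 35, 70.
Repeated squaring: 10^1 ≡ 10, 10^2 ≡ 29, 10^4 ≡ 60, 10^8 ≡ 50, 10^16 ≡ 15, 10^32 ≡ 12, 10^64 ≡ 2 (mod 71).
Test 10^d mod 71 for each divisor d in increasing order:
10^1 ≡ 10
10^2 ≡ 29
10^5 = 10^4·10^1 ≡ 32
10^7 = 10^4·10^2·10^1 ≡ 5
10^10 = 10^8·10^2 ≡ 30
10^14 = 10^8·10^4·10^2 ≡ 25
10^35 = 10^32·10^2·10^1 ≡ 1  ← first divisor giving 1
The order is 35.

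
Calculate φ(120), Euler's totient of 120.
32

120 = 2^3 × 3 × 5
φ(n) = n × ∏(1 - 1/p) for each prime p dividing n
φ(120) = 120 × (1 - 1/2) × (1 - 1/3) × (1 - 1/5) = 32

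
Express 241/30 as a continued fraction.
[8; 30]

Euclidean algorithm steps:
241 = 8 × 30 + 1
30 = 30 × 1 + 0
Continued fraction: [8; 30]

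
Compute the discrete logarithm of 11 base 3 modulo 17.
7

Baby-step giant-step with step n = ⌈√17⌉ = 5.
Baby steps 3^j mod 17 (j:value) for j=0..4: 0:1, 1:3, 2:9, 3:10, 4:13.
Giant-step multiplier: 3^(-5) ≡ 3^(16-5) = 3^11 ≡ 7 (mod 17).
Giant steps γ_i = 11·7^i mod 17: γ_0=11, γ_1=9 (in table at j=2).
x = i·n + j = 1·5 + 2 = 7.
Check: 3^7 ≡ 11 (mod 17).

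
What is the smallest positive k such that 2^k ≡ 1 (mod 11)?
10

11 is prime, so ord(2) divides φ(11) = 10.
Divisors of 10: 1, 2, 5, 10.
Repeated squaring: 2^1 ≡ 2, 2^2 ≡ 4, 2^4 ≡ 5, 2^8 ≡ 3 (mod 11).
Test 2^d mod 11 for each divisor d in increasing order:
2^1 ≡ 2
2^2 ≡ 4
2^5 = 2^4·2^1 ≡ 10
2^10 = 2^8·2^2 ≡ 1  ← first divisor giving 1
The order is 10.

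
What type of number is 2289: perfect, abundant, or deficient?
deficient

Proper divisors of 2289: sum = 1 + 3 + 7 + 21 + 109 + 327 + 763 = 1231
Since 1231 < 2289, 2289 is deficient.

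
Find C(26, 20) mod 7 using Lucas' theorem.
0

Using Lucas' theorem:
Write n=26 and k=20 in base 7:
n in base 7: [3, 5]
k in base 7: [2, 6]
C(26,20) mod 7 = ∏ C(n_i, k_i) mod 7
Digit binomials (mod 7): C(3,2) = 3; C(5,6) = 0 (k_i > n_i)
Product: 3 × 0 = 0 ≡ 0 (mod 7)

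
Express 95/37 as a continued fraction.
[2; 1, 1, 3, 5]

Euclidean algorithm steps:
95 = 2 × 37 + 21
37 = 1 × 21 + 16
21 = 1 × 16 + 5
16 = 3 × 5 + 1
5 = 5 × 1 + 0
Continued fraction: [2; 1, 1, 3, 5]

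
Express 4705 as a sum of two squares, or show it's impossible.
9² + 68² (a=9, b=68)

Factorization: 4705 = 5 × 941
By Fermat: n is sum of two squares iff every prime p ≡ 3 (mod 4) appears to even power.
All primes ≡ 3 (mod 4) appear to even power.
Search a = 0, 1, 2, … for 4705 - a² a perfect square: first hit at a = 9: 4705 - 81 = 4624 = 68².
4705 = 9² + 68² = 81 + 4624 ✓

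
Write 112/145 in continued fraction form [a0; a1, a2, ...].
[0; 1, 3, 2, 1, 1, 6]

Euclidean algorithm steps:
112 = 0 × 145 + 112
145 = 1 × 112 + 33
112 = 3 × 33 + 13
33 = 2 × 13 + 7
13 = 1 × 7 + 6
7 = 1 × 6 + 1
6 = 6 × 1 + 0
Continued fraction: [0; 1, 3, 2, 1, 1, 6]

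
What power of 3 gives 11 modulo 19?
12

Baby-step giant-step with step n = ⌈√19⌉ = 5.
Baby steps 3^j mod 19 (j:value) for j=0..4: 0:1, 1:3, 2:9, 3:8, 4:5.
Giant-step multiplier: 3^(-5) ≡ 3^(18-5) = 3^13 ≡ 14 (mod 19).
Giant steps γ_i = 11·14^i mod 19: γ_0=11, γ_1=2, γ_2=9 (in table at j=2).
x = i·n + j = 2·5 + 2 = 12.
Check: 3^12 ≡ 11 (mod 19).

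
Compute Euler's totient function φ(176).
80

176 = 2^4 × 11
φ(n) = n × ∏(1 - 1/p) for each prime p dividing n
φ(176) = 176 × (1 - 1/2) × (1 - 1/11) = 80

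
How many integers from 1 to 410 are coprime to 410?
160

410 = 2 × 5 × 41
φ(n) = n × ∏(1 - 1/p) for each prime p dividing n
φ(410) = 410 × (1 - 1/2) × (1 - 1/5) × (1 - 1/41) = 160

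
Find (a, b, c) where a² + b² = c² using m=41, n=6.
(1645, 492, 1717)

Euclid's formula: a = m² - n², b = 2mn, c = m² + n²
m = 41, n = 6
a = 41² - 6² = 1681 - 36 = 1645
b = 2 × 41 × 6 = 492
c = 41² + 6² = 1681 + 36 = 1717
Verification: 1645² + 492² = 2706025 + 242064 = 2948089 = 1717² ✓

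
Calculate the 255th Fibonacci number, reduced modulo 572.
522

Matrix identity: Q^n = [[F_(n+1), F_n], [F_n, F_(n-1)]] with Q = [[1,1],[1,0]].
n = 255 = 11111111₂. Square-and-multiply, entries mod 572:
Q^1 = [[1,1],[1,0]]
Q^3 = (Q^1)²·Q = [[3,2],[2,1]]
Q^7 = (Q^3)²·Q = [[21,13],[13,8]]
Q^15 = (Q^7)²·Q = [[415,38],[38,377]]
Q^31 = (Q^15)²·Q = [[133,353],[353,352]]
Q^63 = (Q^31)²·Q = [[47,442],[442,177]]
Q^127 = (Q^63)²·Q = [[285,233],[233,52]]
Q^255 = (Q^127)²·Q = [[107,522],[522,157]]
F_255 mod 572 = Q^255[0][1] = 522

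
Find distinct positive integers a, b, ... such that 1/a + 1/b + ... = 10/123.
1/13 + 1/229 + 1/91543 + 1/33520391853

Greedy algorithm:
10/123: ceiling(123/10) = 13, use 1/13
7/1599: ceiling(1599/7) = 229, use 1/229
4/366171: ceiling(366171/4) = 91543, use 1/91543
1/33520391853: ceiling(33520391853/1) = 33520391853, use 1/33520391853
Result: 10/123 = 1/13 + 1/229 + 1/91543 + 1/33520391853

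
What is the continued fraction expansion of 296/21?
[14; 10, 2]

Euclidean algorithm steps:
296 = 14 × 21 + 2
21 = 10 × 2 + 1
2 = 2 × 1 + 0
Continued fraction: [14; 10, 2]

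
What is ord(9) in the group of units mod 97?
24

97 is prime, so ord(9) divides φ(97) = 96.
Divisors of 96: 1, 2, 3, 4, 6, 8, 12, 16, 24, 32, 48, 96.
Repeated squaring: 9^1 ≡ 9, 9^2 ≡ 81, 9^4 ≡ 62, 9^8 ≡ 61, 9^16 ≡ 35, 9^32 ≡ 61, 9^64 ≡ 35 (mod 97).
Test 9^d mod 97 for each divisor d in increasing order:
9^1 ≡ 9
9^2 ≡ 81
9^3 = 9^2·9^1 ≡ 50
9^4 ≡ 62
9^6 = 9^4·9^2 ≡ 75
9^8 ≡ 61
9^12 = 9^8·9^4 ≡ 96
9^16 ≡ 35
9^24 = 9^16·9^8 ≡ 1  ← first divisor giving 1
The order is 24.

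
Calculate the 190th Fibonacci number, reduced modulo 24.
23

Matrix identity: Q^n = [[F_(n+1), F_n], [F_n, F_(n-1)]] with Q = [[1,1],[1,0]].
n = 190 = 10111110₂. Square-and-multiply, entries mod 24:
Q^1 = [[1,1],[1,0]]
Q^2 = (Q^1)² = [[2,1],[1,1]]
Q^5 = (Q^2)²·Q = [[8,5],[5,3]]
Q^11 = (Q^5)²·Q = [[0,17],[17,7]]
Q^23 = (Q^11)²·Q = [[0,1],[1,23]]
Q^47 = (Q^23)²·Q = [[0,1],[1,23]]
Q^95 = (Q^47)²·Q = [[0,1],[1,23]]
Q^190 = (Q^95)² = [[1,23],[23,2]]
F_190 mod 24 = Q^190[0][1] = 23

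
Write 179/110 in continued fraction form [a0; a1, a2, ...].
[1; 1, 1, 1, 2, 6, 2]

Euclidean algorithm steps:
179 = 1 × 110 + 69
110 = 1 × 69 + 41
69 = 1 × 41 + 28
41 = 1 × 28 + 13
28 = 2 × 13 + 2
13 = 6 × 2 + 1
2 = 2 × 1 + 0
Continued fraction: [1; 1, 1, 1, 2, 6, 2]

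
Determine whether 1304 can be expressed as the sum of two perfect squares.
Not possible

Factorization: 1304 = 2^3 × 163
By Fermat: n is sum of two squares iff every prime p ≡ 3 (mod 4) appears to even power.
Prime(s) ≡ 3 (mod 4) with odd exponent: [(163, 1)]
Therefore 1304 cannot be expressed as a² + b².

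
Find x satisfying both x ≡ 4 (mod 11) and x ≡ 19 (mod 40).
59

Using Chinese Remainder Theorem:
M = 11 × 40 = 440
M1 = 40, M2 = 11
y1 = 40^(-1) mod 11 = 8
y2 = 11^(-1) mod 40 = 11
x = (4×40×8 + 19×11×11) mod 440 = 59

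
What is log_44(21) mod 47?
44

Baby-step giant-step with step n = ⌈√47⌉ = 7.
Baby steps 44^j mod 47 (j:value) for j=0..6: 0:1, 1:44, 2:9, 3:20, 4:34, 5:39, 6:24.
Giant-step multiplier: 44^(-7) ≡ 44^(46-7) = 44^39 ≡ 15 (mod 47).
Giant steps γ_i = 21·15^i mod 47: γ_0=21, γ_1=33, γ_2=25, γ_3=46, γ_4=32, γ_5=10, γ_6=9 (in table at j=2).
x = i·n + j = 6·7 + 2 = 44.
Check: 44^44 ≡ 21 (mod 47).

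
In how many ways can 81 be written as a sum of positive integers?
18004327

p(n) counts ways to write n as a sum of positive integers (order ignored).
Euler's pentagonal recurrence: p(k) = p(k-1) + p(k-2) - p(k-5) - p(k-7) + p(k-12) + p(k-15) - ... (offsets j(3j∓1)/2, signs ++--, p(0)=1, p(<0)=0).
DP table for k = 0..80: p(0)=1, p(1)=1, p(2)=2, p(3)=3, p(4)=5, p(5)=7, p(6)=11, p(7)=15, p(8)=22, p(9)=30, p(10)=42, p(11)=56, p(12)=77, p(13)=101, p(14)=135, p(15)=176, p(16)=231, p(17)=297, p(18)=385, p(19)=490, p(20)=627, p(21)=792, p(22)=1002, p(23)=1255, p(24)=1575, p(25)=1958, p(26)=2436, p(27)=3010, p(28)=3718, p(29)=4565, p(30)=5604, p(31)=6842, p(32)=8349, p(33)=10143, p(34)=12310, p(35)=14883, p(36)=17977, p(37)=21637, p(38)=26015, p(39)=31185, p(40)=37338, p(41)=44583, p(42)=53174, p(43)=63261, p(44)=75175, p(45)=89134, p(46)=105558, p(47)=124754, p(48)=147273, p(49)=173525, p(50)=204226, p(51)=239943, p(52)=281589, p(53)=329931, p(54)=386155, p(55)=451276, p(56)=526823, p(57)=614154, p(58)=715220, p(59)=831820, p(60)=966467, p(61)=1121505, p(62)=1300156, p(63)=1505499, p(64)=1741630, p(65)=2012558, p(66)=2323520, p(67)=2679689, p(68)=3087735, p(69)=3554345, p(70)=4087968, p(71)=4697205, p(72)=5392783, p(73)=6185689, p(74)=7089500, p(75)=8118264, p(76)=9289091, p(77)=10619863, p(78)=12132164, p(79)=13848650, p(80)=15796476.
Final step: p(81) = p(80) + p(79) - p(76) - p(74) + p(69) + p(66) - p(59) - p(55) + p(46) + p(41) - p(30) - p(24) + p(11) + p(4)
= 15796476 + 13848650 - 9289091 - 7089500 + 3554345 + 2323520 - 831820 - 451276 + 105558 + 44583 - 5604 - 1575 + 56 + 5
= 18004327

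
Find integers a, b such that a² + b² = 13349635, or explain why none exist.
Not possible

Factorization: 13349635 = 5 × 13 × 59^3
By Fermat: n is sum of two squares iff every prime p ≡ 3 (mod 4) appears to even power.
Prime(s) ≡ 3 (mod 4) with odd exponent: [(59, 3)]
Therefore 13349635 cannot be expressed as a² + b².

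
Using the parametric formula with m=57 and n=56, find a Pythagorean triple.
(113, 6384, 6385)

Euclid's formula: a = m² - n², b = 2mn, c = m² + n²
m = 57, n = 56
a = 57² - 56² = 3249 - 3136 = 113
b = 2 × 57 × 56 = 6384
c = 57² + 56² = 3249 + 3136 = 6385
Verification: 113² + 6384² = 12769 + 40755456 = 40768225 = 6385² ✓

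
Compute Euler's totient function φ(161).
132

161 = 7 × 23
φ(n) = n × ∏(1 - 1/p) for each prime p dividing n
φ(161) = 161 × (1 - 1/7) × (1 - 1/23) = 132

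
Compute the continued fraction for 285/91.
[3; 7, 1, 1, 2, 2]

Euclidean algorithm steps:
285 = 3 × 91 + 12
91 = 7 × 12 + 7
12 = 1 × 7 + 5
7 = 1 × 5 + 2
5 = 2 × 2 + 1
2 = 2 × 1 + 0
Continued fraction: [3; 7, 1, 1, 2, 2]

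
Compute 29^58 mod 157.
90

Repeated squaring. Binary of 58 = 111010.
29^1 ≡ 29 (mod 157); 29^2 ≡ 56 (mod 157); 29^4 ≡ 153 (mod 157); 29^8 ≡ 16 (mod 157); 29^16 ≡ 99 (mod 157); 29^32 ≡ 67 (mod 157)
29^58 = 29^2 × 29^8 × 29^16 × 29^32 ≡ 90 (mod 157)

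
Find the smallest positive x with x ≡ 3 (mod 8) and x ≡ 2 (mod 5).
27

Using Chinese Remainder Theorem:
M = 8 × 5 = 40
M1 = 5, M2 = 8
y1 = 5^(-1) mod 8 = 5
y2 = 8^(-1) mod 5 = 2
x = (3×5×5 + 2×8×2) mod 40 = 27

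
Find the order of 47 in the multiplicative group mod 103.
6

103 is prime, so ord(47) divides φ(103) = 102.
Divisors of 102: 1, 2, 3, 6, 17, 34, 51, 102.
Repeated squaring: 47^1 ≡ 47, 47^2 ≡ 46, 47^4 ≡ 56, 47^8 ≡ 46, 47^16 ≡ 56, 47^32 ≡ 46, 47^64 ≡ 56 (mod 103).
Test 47^d mod 103 for each divisor d in increasing order:
47^1 ≡ 47
47^2 ≡ 46
47^3 = 47^2·47^1 ≡ 102
47^6 = 47^4·47^2 ≡ 1  ← first divisor giving 1
The order is 6.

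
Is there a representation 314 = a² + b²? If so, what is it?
5² + 17² (a=5, b=17)

Factorization: 314 = 2 × 157
By Fermat: n is sum of two squares iff every prime p ≡ 3 (mod 4) appears to even power.
All primes ≡ 3 (mod 4) appear to even power.
Search a = 0, 1, 2, … for 314 - a² a perfect square: first hit at a = 5: 314 - 25 = 289 = 17².
314 = 5² + 17² = 25 + 289 ✓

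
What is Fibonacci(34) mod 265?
87

Matrix identity: Q^n = [[F_(n+1), F_n], [F_n, F_(n-1)]] with Q = [[1,1],[1,0]].
n = 34 = 100010₂. Square-and-multiply, entries mod 265:
Q^1 = [[1,1],[1,0]]
Q^2 = (Q^1)² = [[2,1],[1,1]]
Q^4 = (Q^2)² = [[5,3],[3,2]]
Q^8 = (Q^4)² = [[34,21],[21,13]]
Q^17 = (Q^8)²·Q = [[199,7],[7,192]]
Q^34 = (Q^17)² = [[165,87],[87,78]]
F_34 mod 265 = Q^34[0][1] = 87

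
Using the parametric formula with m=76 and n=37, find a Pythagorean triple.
(4407, 5624, 7145)

Euclid's formula: a = m² - n², b = 2mn, c = m² + n²
m = 76, n = 37
a = 76² - 37² = 5776 - 1369 = 4407
b = 2 × 76 × 37 = 5624
c = 76² + 37² = 5776 + 1369 = 7145
Verification: 4407² + 5624² = 19421649 + 31629376 = 51051025 = 7145² ✓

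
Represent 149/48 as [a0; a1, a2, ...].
[3; 9, 1, 1, 2]

Euclidean algorithm steps:
149 = 3 × 48 + 5
48 = 9 × 5 + 3
5 = 1 × 3 + 2
3 = 1 × 2 + 1
2 = 2 × 1 + 0
Continued fraction: [3; 9, 1, 1, 2]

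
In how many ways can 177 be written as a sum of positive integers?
522115831195

p(n) counts ways to write n as a sum of positive integers (order ignored).
Euler's pentagonal recurrence: p(k) = p(k-1) + p(k-2) - p(k-5) - p(k-7) + p(k-12) + p(k-15) - ... (offsets j(3j∓1)/2, signs ++--, p(0)=1, p(<0)=0).
DP table for k = 0..176: p(0)=1, p(1)=1, p(2)=2, p(3)=3, p(4)=5, p(5)=7, p(6)=11, p(7)=15, p(8)=22, p(9)=30, p(10)=42, p(11)=56, p(12)=77, p(13)=101, p(14)=135, p(15)=176, p(16)=231, p(17)=297, p(18)=385, p(19)=490, p(20)=627, p(21)=792, p(22)=1002, p(23)=1255, p(24)=1575, p(25)=1958, p(26)=2436, p(27)=3010, p(28)=3718, p(29)=4565, p(30)=5604, p(31)=6842, p(32)=8349, p(33)=10143, p(34)=12310, p(35)=14883, p(36)=17977, p(37)=21637, p(38)=26015, p(39)=31185, p(40)=37338, p(41)=44583, p(42)=53174, p(43)=63261, p(44)=75175, p(45)=89134, p(46)=105558, p(47)=124754, p(48)=147273, p(49)=173525, p(50)=204226, p(51)=239943, p(52)=281589, p(53)=329931, p(54)=386155, p(55)=451276, p(56)=526823, p(57)=614154, p(58)=715220, p(59)=831820, p(60)=966467, p(61)=1121505, p(62)=1300156, p(63)=1505499, p(64)=1741630, p(65)=2012558, p(66)=2323520, p(67)=2679689, p(68)=3087735, p(69)=3554345, p(70)=4087968, p(71)=4697205, p(72)=5392783, p(73)=6185689, p(74)=7089500, p(75)=8118264, p(76)=9289091, p(77)=10619863, p(78)=12132164, p(79)=13848650, p(80)=15796476, p(81)=18004327, p(82)=20506255, p(83)=23338469, p(84)=26543660, p(85)=30167357, p(86)=34262962, p(87)=38887673, p(88)=44108109, p(89)=49995925, p(90)=56634173, p(91)=64112359, p(92)=72533807, p(93)=82010177, p(94)=92669720, p(95)=104651419, p(96)=118114304, p(97)=133230930, p(98)=150198136, p(99)=169229875, p(100)=190569292, p(101)=214481126, p(102)=241265379, p(103)=271248950, p(104)=304801365, p(105)=342325709, p(106)=384276336, p(107)=431149389, p(108)=483502844, p(109)=541946240, p(110)=607163746, p(111)=679903203, p(112)=761002156, p(113)=851376628, p(114)=952050665, p(115)=1064144451, p(116)=1188908248, p(117)=1327710076, p(118)=1482074143, p(119)=1653668665, p(120)=1844349560, p(121)=2056148051, p(122)=2291320912, p(123)=2552338241, p(124)=2841940500, p(125)=3163127352, p(126)=3519222692, p(127)=3913864295, p(128)=4351078600, p(129)=4835271870, p(130)=5371315400, p(131)=5964539504, p(132)=6620830889, p(133)=7346629512, p(134)=8149040695, p(135)=9035836076, p(136)=10015581680, p(137)=11097645016, p(138)=12292341831, p(139)=13610949895, p(140)=15065878135, p(141)=16670689208, p(142)=18440293320, p(143)=20390982757, p(144)=22540654445, p(145)=24908858009, p(146)=27517052599, p(147)=30388671978, p(148)=33549419497, p(149)=37027355200, p(150)=40853235313, p(151)=45060624582, p(152)=49686288421, p(153)=54770336324, p(154)=60356673280, p(155)=66493182097, p(156)=73232243759, p(157)=80630964769, p(158)=88751778802, p(159)=97662728555, p(160)=107438159466, p(161)=118159068427, p(162)=129913904637, p(163)=142798995930, p(164)=156919475295, p(165)=172389800255, p(166)=189334822579, p(167)=207890420102, p(168)=228204732751, p(169)=250438925115, p(170)=274768617130, p(171)=301384802048, p(172)=330495499613, p(173)=362326859895, p(174)=397125074750, p(175)=435157697830, p(176)=476715857290.
Final step: p(177) = p(176) + p(175) - p(172) - p(170) + p(165) + p(162) - p(155) - p(151) + p(142) + p(137) - p(126) - p(120) + p(107) + p(100) - p(85) - p(77) + p(60) + p(51) - p(32) - p(22) + p(1)
= 476715857290 + 435157697830 - 330495499613 - 274768617130 + 172389800255 + 129913904637 - 66493182097 - 45060624582 + 18440293320 + 11097645016 - 3519222692 - 1844349560 + 431149389 + 190569292 - 30167357 - 10619863 + 966467 + 239943 - 8349 - 1002 + 1
= 522115831195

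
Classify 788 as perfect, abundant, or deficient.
deficient

Proper divisors of 788: sum = 1 + 2 + 4 + 197 + 394 = 598
Since 598 < 788, 788 is deficient.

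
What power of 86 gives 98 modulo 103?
94

Baby-step giant-step with step n = ⌈√103⌉ = 11.
Baby steps 86^j mod 103 (j:value) for j=0..10: 0:1, 1:86, 2:83, 3:31, 4:91, 5:101, 6:34, 7:40, 8:41, 9:24, 10:4.
Giant-step multiplier: 86^(-11) ≡ 86^(102-11) = 86^91 ≡ 53 (mod 103).
Giant steps γ_i = 98·53^i mod 103: γ_0=98, γ_1=44, γ_2=66, γ_3=99, γ_4=97, γ_5=94, γ_6=38, γ_7=57, γ_8=34 (in table at j=6).
x = i·n + j = 8·11 + 6 = 94.
Check: 86^94 ≡ 98 (mod 103).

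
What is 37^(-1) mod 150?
73

gcd(37, 150) = 1, so the inverse exists.
Extended Euclidean algorithm on (150, 37):
150 = 4 × 37 + 2  ⟹  2 = (1)·150 + (-4)·37
37 = 18 × 2 + 1  ⟹  1 = (-18)·150 + (73)·37
So (73)·37 ≡ 1 (mod 150), i.e. 37^(-1) ≡ 73 (mod 150).
Check: 37 × 73 = 2701 ≡ 1 (mod 150)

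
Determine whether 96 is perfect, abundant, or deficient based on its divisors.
abundant

Proper divisors of 96: sum = 1 + 2 + 3 + 4 + 6 + 8 + 12 + 16 + 24 + 32 + 48 = 156
Since 156 > 96, 96 is abundant.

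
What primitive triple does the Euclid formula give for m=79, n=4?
(6225, 632, 6257)

Euclid's formula: a = m² - n², b = 2mn, c = m² + n²
m = 79, n = 4
a = 79² - 4² = 6241 - 16 = 6225
b = 2 × 79 × 4 = 632
c = 79² + 4² = 6241 + 16 = 6257
Verification: 6225² + 632² = 38750625 + 399424 = 39150049 = 6257² ✓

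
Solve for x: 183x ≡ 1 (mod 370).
277

gcd(183, 370) = 1, so the inverse exists.
Extended Euclidean algorithm on (370, 183):
370 = 2 × 183 + 4  ⟹  4 = (1)·370 + (-2)·183
183 = 45 × 4 + 3  ⟹  3 = (-45)·370 + (91)·183
4 = 1 × 3 + 1  ⟹  1 = (46)·370 + (-93)·183
So (-93)·183 ≡ 1 (mod 370), i.e. 183^(-1) ≡ -93 ≡ 277 (mod 370).
Check: 183 × 277 = 50691 ≡ 1 (mod 370)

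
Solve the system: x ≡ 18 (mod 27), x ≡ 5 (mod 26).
369

Using Chinese Remainder Theorem:
M = 27 × 26 = 702
M1 = 26, M2 = 27
y1 = 26^(-1) mod 27 = 26
y2 = 27^(-1) mod 26 = 1
x = (18×26×26 + 5×27×1) mod 702 = 369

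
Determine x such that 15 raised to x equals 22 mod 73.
9

Baby-step giant-step with step n = ⌈√73⌉ = 9.
Baby steps 15^j mod 73 (j:value) for j=0..8: 0:1, 1:15, 2:6, 3:17, 4:36, 5:29, 6:70, 7:28, 8:55.
Giant-step multiplier: 15^(-9) ≡ 15^(72-9) = 15^63 ≡ 10 (mod 73).
Giant steps γ_i = 22·10^i mod 73: γ_0=22, γ_1=1 (in table at j=0).
x = i·n + j = 1·9 + 0 = 9.
Check: 15^9 ≡ 22 (mod 73).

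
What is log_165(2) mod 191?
144

Baby-step giant-step with step n = ⌈√191⌉ = 14.
Baby steps 165^j mod 191 (j:value) for j=0..13: 0:1, 1:165, 2:103, 3:187, 4:104, 5:161, 6:16, 7:157, 8:120, 9:127, 10:136, 11:93, 12:65, 13:29.
Giant-step multiplier: 165^(-14) ≡ 165^(190-14) = 165^176 ≡ 172 (mod 191).
Giant steps γ_i = 2·172^i mod 191: γ_0=2, γ_1=153, γ_2=149, γ_3=34, γ_4=118, γ_5=50, γ_6=5, γ_7=96, γ_8=86, γ_9=85, γ_10=104 (in table at j=4).
x = i·n + j = 10·14 + 4 = 144.
Check: 165^144 ≡ 2 (mod 191).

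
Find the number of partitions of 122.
2291320912

p(n) counts ways to write n as a sum of positive integers (order ignored).
Euler's pentagonal recurrence: p(k) = p(k-1) + p(k-2) - p(k-5) - p(k-7) + p(k-12) + p(k-15) - ... (offsets j(3j∓1)/2, signs ++--, p(0)=1, p(<0)=0).
DP table for k = 0..121: p(0)=1, p(1)=1, p(2)=2, p(3)=3, p(4)=5, p(5)=7, p(6)=11, p(7)=15, p(8)=22, p(9)=30, p(10)=42, p(11)=56, p(12)=77, p(13)=101, p(14)=135, p(15)=176, p(16)=231, p(17)=297, p(18)=385, p(19)=490, p(20)=627, p(21)=792, p(22)=1002, p(23)=1255, p(24)=1575, p(25)=1958, p(26)=2436, p(27)=3010, p(28)=3718, p(29)=4565, p(30)=5604, p(31)=6842, p(32)=8349, p(33)=10143, p(34)=12310, p(35)=14883, p(36)=17977, p(37)=21637, p(38)=26015, p(39)=31185, p(40)=37338, p(41)=44583, p(42)=53174, p(43)=63261, p(44)=75175, p(45)=89134, p(46)=105558, p(47)=124754, p(48)=147273, p(49)=173525, p(50)=204226, p(51)=239943, p(52)=281589, p(53)=329931, p(54)=386155, p(55)=451276, p(56)=526823, p(57)=614154, p(58)=715220, p(59)=831820, p(60)=966467, p(61)=1121505, p(62)=1300156, p(63)=1505499, p(64)=1741630, p(65)=2012558, p(66)=2323520, p(67)=2679689, p(68)=3087735, p(69)=3554345, p(70)=4087968, p(71)=4697205, p(72)=5392783, p(73)=6185689, p(74)=7089500, p(75)=8118264, p(76)=9289091, p(77)=10619863, p(78)=12132164, p(79)=13848650, p(80)=15796476, p(81)=18004327, p(82)=20506255, p(83)=23338469, p(84)=26543660, p(85)=30167357, p(86)=34262962, p(87)=38887673, p(88)=44108109, p(89)=49995925, p(90)=56634173, p(91)=64112359, p(92)=72533807, p(93)=82010177, p(94)=92669720, p(95)=104651419, p(96)=118114304, p(97)=133230930, p(98)=150198136, p(99)=169229875, p(100)=190569292, p(101)=214481126, p(102)=241265379, p(103)=271248950, p(104)=304801365, p(105)=342325709, p(106)=384276336, p(107)=431149389, p(108)=483502844, p(109)=541946240, p(110)=607163746, p(111)=679903203, p(112)=761002156, p(113)=851376628, p(114)=952050665, p(115)=1064144451, p(116)=1188908248, p(117)=1327710076, p(118)=1482074143, p(119)=1653668665, p(120)=1844349560, p(121)=2056148051.
Final step: p(122) = p(121) + p(120) - p(117) - p(115) + p(110) + p(107) - p(100) - p(96) + p(87) + p(82) - p(71) - p(65) + p(52) + p(45) - p(30) - p(22) + p(5)
= 2056148051 + 1844349560 - 1327710076 - 1064144451 + 607163746 + 431149389 - 190569292 - 118114304 + 38887673 + 20506255 - 4697205 - 2012558 + 281589 + 89134 - 5604 - 1002 + 7
= 2291320912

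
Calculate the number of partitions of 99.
169229875

p(n) counts ways to write n as a sum of positive integers (order ignored).
Euler's pentagonal recurrence: p(k) = p(k-1) + p(k-2) - p(k-5) - p(k-7) + p(k-12) + p(k-15) - ... (offsets j(3j∓1)/2, signs ++--, p(0)=1, p(<0)=0).
DP table for k = 0..98: p(0)=1, p(1)=1, p(2)=2, p(3)=3, p(4)=5, p(5)=7, p(6)=11, p(7)=15, p(8)=22, p(9)=30, p(10)=42, p(11)=56, p(12)=77, p(13)=101, p(14)=135, p(15)=176, p(16)=231, p(17)=297, p(18)=385, p(19)=490, p(20)=627, p(21)=792, p(22)=1002, p(23)=1255, p(24)=1575, p(25)=1958, p(26)=2436, p(27)=3010, p(28)=3718, p(29)=4565, p(30)=5604, p(31)=6842, p(32)=8349, p(33)=10143, p(34)=12310, p(35)=14883, p(36)=17977, p(37)=21637, p(38)=26015, p(39)=31185, p(40)=37338, p(41)=44583, p(42)=53174, p(43)=63261, p(44)=75175, p(45)=89134, p(46)=105558, p(47)=124754, p(48)=147273, p(49)=173525, p(50)=204226, p(51)=239943, p(52)=281589, p(53)=329931, p(54)=386155, p(55)=451276, p(56)=526823, p(57)=614154, p(58)=715220, p(59)=831820, p(60)=966467, p(61)=1121505, p(62)=1300156, p(63)=1505499, p(64)=1741630, p(65)=2012558, p(66)=2323520, p(67)=2679689, p(68)=3087735, p(69)=3554345, p(70)=4087968, p(71)=4697205, p(72)=5392783, p(73)=6185689, p(74)=7089500, p(75)=8118264, p(76)=9289091, p(77)=10619863, p(78)=12132164, p(79)=13848650, p(80)=15796476, p(81)=18004327, p(82)=20506255, p(83)=23338469, p(84)=26543660, p(85)=30167357, p(86)=34262962, p(87)=38887673, p(88)=44108109, p(89)=49995925, p(90)=56634173, p(91)=64112359, p(92)=72533807, p(93)=82010177, p(94)=92669720, p(95)=104651419, p(96)=118114304, p(97)=133230930, p(98)=150198136.
Final step: p(99) = p(98) + p(97) - p(94) - p(92) + p(87) + p(84) - p(77) - p(73) + p(64) + p(59) - p(48) - p(42) + p(29) + p(22) - p(7)
= 150198136 + 133230930 - 92669720 - 72533807 + 38887673 + 26543660 - 10619863 - 6185689 + 1741630 + 831820 - 147273 - 53174 + 4565 + 1002 - 15
= 169229875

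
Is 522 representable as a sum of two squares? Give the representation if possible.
9² + 21² (a=9, b=21)

Factorization: 522 = 2 × 3^2 × 29
By Fermat: n is sum of two squares iff every prime p ≡ 3 (mod 4) appears to even power.
All primes ≡ 3 (mod 4) appear to even power.
Search a = 0, 1, 2, … for 522 - a² a perfect square: first hit at a = 9: 522 - 81 = 441 = 21².
522 = 9² + 21² = 81 + 441 ✓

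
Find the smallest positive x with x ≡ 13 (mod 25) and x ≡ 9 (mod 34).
213

Using Chinese Remainder Theorem:
M = 25 × 34 = 850
M1 = 34, M2 = 25
y1 = 34^(-1) mod 25 = 14
y2 = 25^(-1) mod 34 = 15
x = (13×34×14 + 9×25×15) mod 850 = 213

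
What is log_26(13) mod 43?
34

Baby-step giant-step with step n = ⌈√43⌉ = 7.
Baby steps 26^j mod 43 (j:value) for j=0..6: 0:1, 1:26, 2:31, 3:32, 4:15, 5:3, 6:35.
Giant-step multiplier: 26^(-7) ≡ 26^(42-7) = 26^35 ≡ 37 (mod 43).
Giant steps γ_i = 13·37^i mod 43: γ_0=13, γ_1=8, γ_2=38, γ_3=30, γ_4=35 (in table at j=6).
x = i·n + j = 4·7 + 6 = 34.
Check: 26^34 ≡ 13 (mod 43).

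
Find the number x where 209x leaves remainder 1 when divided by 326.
39

gcd(209, 326) = 1, so the inverse exists.
Extended Euclidean algorithm on (326, 209):
326 = 1 × 209 + 117  ⟹  117 = (1)·326 + (-1)·209
209 = 1 × 117 + 92  ⟹  92 = (-1)·326 + (2)·209
117 = 1 × 92 + 25  ⟹  25 = (2)·326 + (-3)·209
92 = 3 × 25 + 17  ⟹  17 = (-7)·326 + (11)·209
25 = 1 × 17 + 8  ⟹  8 = (9)·326 + (-14)·209
17 = 2 × 8 + 1  ⟹  1 = (-25)·326 + (39)·209
So (39)·209 ≡ 1 (mod 326), i.e. 209^(-1) ≡ 39 (mod 326).
Check: 209 × 39 = 8151 ≡ 1 (mod 326)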